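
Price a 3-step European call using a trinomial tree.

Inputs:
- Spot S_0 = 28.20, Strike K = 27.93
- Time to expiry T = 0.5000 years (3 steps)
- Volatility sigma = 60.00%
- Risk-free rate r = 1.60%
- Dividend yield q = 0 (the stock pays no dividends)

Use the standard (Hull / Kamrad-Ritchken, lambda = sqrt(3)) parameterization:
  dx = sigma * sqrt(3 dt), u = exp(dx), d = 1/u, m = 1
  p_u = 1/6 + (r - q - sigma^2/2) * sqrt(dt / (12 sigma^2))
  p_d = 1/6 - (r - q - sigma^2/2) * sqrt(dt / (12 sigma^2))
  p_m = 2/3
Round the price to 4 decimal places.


Answer: Price = V(0,0) = 4.5054

Derivation:
dt = T/N = 0.166667; dx = sigma*sqrt(3*dt) = 0.424264
u = exp(dx) = 1.528465; d = 1/u = 0.654251
p_u = 0.134454, p_m = 0.666667, p_d = 0.198879
Discount per step: exp(-r*dt) = 0.997337
Stock lattice S(k, j) with j the centered position index:
  k=0: S(0,+0) = 28.2000
  k=1: S(1,-1) = 18.4499; S(1,+0) = 28.2000; S(1,+1) = 43.1027
  k=2: S(2,-2) = 12.0709; S(2,-1) = 18.4499; S(2,+0) = 28.2000; S(2,+1) = 43.1027; S(2,+2) = 65.8810
  k=3: S(3,-3) = 7.8974; S(3,-2) = 12.0709; S(3,-1) = 18.4499; S(3,+0) = 28.2000; S(3,+1) = 43.1027; S(3,+2) = 65.8810; S(3,+3) = 100.6968
Terminal payoffs V(N, j) = max(S_T - K, 0):
  V(3,-3) = 0.000000; V(3,-2) = 0.000000; V(3,-1) = 0.000000; V(3,+0) = 0.270000; V(3,+1) = 15.172718; V(3,+2) = 37.951002; V(3,+3) = 72.766816
Backward induction: V(k, j) = exp(-r*dt) * [p_u * V(k+1, j+1) + p_m * V(k+1, j) + p_d * V(k+1, j-1)]
  V(2,-2) = exp(-r*dt) * [p_u*0.000000 + p_m*0.000000 + p_d*0.000000] = 0.000000
  V(2,-1) = exp(-r*dt) * [p_u*0.270000 + p_m*0.000000 + p_d*0.000000] = 0.036206
  V(2,+0) = exp(-r*dt) * [p_u*15.172718 + p_m*0.270000 + p_d*0.000000] = 2.214121
  V(2,+1) = exp(-r*dt) * [p_u*37.951002 + p_m*15.172718 + p_d*0.270000] = 15.230838
  V(2,+2) = exp(-r*dt) * [p_u*72.766816 + p_m*37.951002 + p_d*15.172718] = 38.000529
  V(1,-1) = exp(-r*dt) * [p_u*2.214121 + p_m*0.036206 + p_d*0.000000] = 0.320978
  V(1,+0) = exp(-r*dt) * [p_u*15.230838 + p_m*2.214121 + p_d*0.036206] = 3.521725
  V(1,+1) = exp(-r*dt) * [p_u*38.000529 + p_m*15.230838 + p_d*2.214121] = 15.661738
  V(0,+0) = exp(-r*dt) * [p_u*15.661738 + p_m*3.521725 + p_d*0.320978] = 4.505406


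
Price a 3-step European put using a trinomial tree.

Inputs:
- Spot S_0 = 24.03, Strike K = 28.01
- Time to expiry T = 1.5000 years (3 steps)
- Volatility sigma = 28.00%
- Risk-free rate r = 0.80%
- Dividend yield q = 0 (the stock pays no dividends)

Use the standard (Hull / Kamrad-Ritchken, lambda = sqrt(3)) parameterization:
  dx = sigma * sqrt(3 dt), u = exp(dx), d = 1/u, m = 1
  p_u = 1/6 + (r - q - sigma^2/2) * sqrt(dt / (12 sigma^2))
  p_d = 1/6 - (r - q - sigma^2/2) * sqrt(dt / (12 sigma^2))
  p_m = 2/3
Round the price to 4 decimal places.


Answer: Price = V(0,0) = 5.7538

Derivation:
dt = T/N = 0.500000; dx = sigma*sqrt(3*dt) = 0.342929
u = exp(dx) = 1.409068; d = 1/u = 0.709689
p_u = 0.143921, p_m = 0.666667, p_d = 0.189412
Discount per step: exp(-r*dt) = 0.996008
Stock lattice S(k, j) with j the centered position index:
  k=0: S(0,+0) = 24.0300
  k=1: S(1,-1) = 17.0538; S(1,+0) = 24.0300; S(1,+1) = 33.8599
  k=2: S(2,-2) = 12.1029; S(2,-1) = 17.0538; S(2,+0) = 24.0300; S(2,+1) = 33.8599; S(2,+2) = 47.7109
  k=3: S(3,-3) = 8.5893; S(3,-2) = 12.1029; S(3,-1) = 17.0538; S(3,+0) = 24.0300; S(3,+1) = 33.8599; S(3,+2) = 47.7109; S(3,+3) = 67.2279
Terminal payoffs V(N, j) = max(K - S_T, 0):
  V(3,-3) = 19.420699; V(3,-2) = 15.907090; V(3,-1) = 10.956176; V(3,+0) = 3.980000; V(3,+1) = 0.000000; V(3,+2) = 0.000000; V(3,+3) = 0.000000
Backward induction: V(k, j) = exp(-r*dt) * [p_u * V(k+1, j+1) + p_m * V(k+1, j) + p_d * V(k+1, j-1)]
  V(2,-2) = exp(-r*dt) * [p_u*10.956176 + p_m*15.907090 + p_d*19.420699] = 15.796753
  V(2,-1) = exp(-r*dt) * [p_u*3.980000 + p_m*10.956176 + p_d*15.907090] = 10.846444
  V(2,+0) = exp(-r*dt) * [p_u*0.000000 + p_m*3.980000 + p_d*10.956176] = 4.709687
  V(2,+1) = exp(-r*dt) * [p_u*0.000000 + p_m*0.000000 + p_d*3.980000] = 0.750850
  V(2,+2) = exp(-r*dt) * [p_u*0.000000 + p_m*0.000000 + p_d*0.000000] = 0.000000
  V(1,-1) = exp(-r*dt) * [p_u*4.709687 + p_m*10.846444 + p_d*15.796753] = 10.857365
  V(1,+0) = exp(-r*dt) * [p_u*0.750850 + p_m*4.709687 + p_d*10.846444] = 5.281134
  V(1,+1) = exp(-r*dt) * [p_u*0.000000 + p_m*0.750850 + p_d*4.709687] = 1.387078
  V(0,+0) = exp(-r*dt) * [p_u*1.387078 + p_m*5.281134 + p_d*10.857365] = 5.753839


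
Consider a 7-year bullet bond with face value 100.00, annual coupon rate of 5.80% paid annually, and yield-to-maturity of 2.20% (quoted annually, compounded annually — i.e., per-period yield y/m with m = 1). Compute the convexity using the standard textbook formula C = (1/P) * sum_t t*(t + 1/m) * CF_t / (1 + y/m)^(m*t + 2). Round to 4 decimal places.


Coupon per period c = face * coupon_rate / m = 5.800000
Periods per year m = 1; per-period yield y/m = 0.022000
Number of cashflows N = 7
Cashflows (t years, CF_t, discount factor 1/(1+y/m)^(m*t), PV):
  t = 1.0000: CF_t = 5.800000, DF = 0.978474, PV = 5.675147
  t = 2.0000: CF_t = 5.800000, DF = 0.957411, PV = 5.552981
  t = 3.0000: CF_t = 5.800000, DF = 0.936801, PV = 5.433445
  t = 4.0000: CF_t = 5.800000, DF = 0.916635, PV = 5.316483
  t = 5.0000: CF_t = 5.800000, DF = 0.896903, PV = 5.202038
  t = 6.0000: CF_t = 5.800000, DF = 0.877596, PV = 5.090057
  t = 7.0000: CF_t = 105.800000, DF = 0.858704, PV = 90.850934
Price P = sum_t PV_t = 123.121085
Convexity numerator sum_t t*(t + 1/m) * CF_t / (1+y/m)^(m*t + 2):
  t = 1.0000: term = 10.866891
  t = 2.0000: term = 31.898897
  t = 3.0000: term = 62.424455
  t = 4.0000: term = 101.801134
  t = 5.0000: term = 149.414580
  t = 6.0000: term = 204.677507
  t = 7.0000: term = 4870.971993
Convexity = (1/P) * sum = 5432.055456 / 123.121085 = 44.119620

Answer: Convexity = 44.1196


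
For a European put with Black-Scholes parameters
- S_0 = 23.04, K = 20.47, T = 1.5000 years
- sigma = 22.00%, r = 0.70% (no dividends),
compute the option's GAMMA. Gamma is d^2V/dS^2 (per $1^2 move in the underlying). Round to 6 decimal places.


d1 = 0.6126375601; d2 = 0.3431936884
phi(d1) = 0.3306810633; exp(-qT) = 1.0000000000; exp(-rT) = 0.9895549326
Gamma = exp(-qT) * phi(d1) / (S * sigma * sqrt(T)) = 1.0000000000 * 0.3306810633 / (23.0400 * 0.2200 * 1.2247448714) = 0.053267

Answer: Gamma = 0.053267


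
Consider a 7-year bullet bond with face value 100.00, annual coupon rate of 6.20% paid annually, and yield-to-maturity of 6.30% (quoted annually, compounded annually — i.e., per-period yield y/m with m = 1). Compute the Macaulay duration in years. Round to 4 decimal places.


Coupon per period c = face * coupon_rate / m = 6.200000
Periods per year m = 1; per-period yield y/m = 0.063000
Number of cashflows N = 7
Cashflows (t years, CF_t, discount factor 1/(1+y/m)^(m*t), PV):
  t = 1.0000: CF_t = 6.200000, DF = 0.940734, PV = 5.832549
  t = 2.0000: CF_t = 6.200000, DF = 0.884980, PV = 5.486876
  t = 3.0000: CF_t = 6.200000, DF = 0.832531, PV = 5.161690
  t = 4.0000: CF_t = 6.200000, DF = 0.783190, PV = 4.855776
  t = 5.0000: CF_t = 6.200000, DF = 0.736773, PV = 4.567992
  t = 6.0000: CF_t = 6.200000, DF = 0.693107, PV = 4.297265
  t = 7.0000: CF_t = 106.200000, DF = 0.652029, PV = 69.245517
Price P = sum_t PV_t = 99.447666
Macaulay numerator sum_t t * PV_t:
  t * PV_t at t = 1.0000: 5.832549
  t * PV_t at t = 2.0000: 10.973752
  t * PV_t at t = 3.0000: 15.485069
  t * PV_t at t = 4.0000: 19.423103
  t * PV_t at t = 5.0000: 22.839962
  t * PV_t at t = 6.0000: 25.783588
  t * PV_t at t = 7.0000: 484.718622
Macaulay duration D = (sum_t t * PV_t) / P = 585.056646 / 99.447666 = 5.883061

Answer: Macaulay duration = 5.8831 years


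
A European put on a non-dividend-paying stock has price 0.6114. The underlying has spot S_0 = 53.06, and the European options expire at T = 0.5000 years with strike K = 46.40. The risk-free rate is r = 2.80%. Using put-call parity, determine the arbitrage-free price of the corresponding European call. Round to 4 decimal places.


Answer: Call price = 7.9165

Derivation:
Put-call parity: C - P = S_0 * exp(-qT) - K * exp(-rT).
S_0 * exp(-qT) = 53.0600 * 1.00000000 = 53.06000000
K * exp(-rT) = 46.4000 * 0.98609754 = 45.75492605
C = P + S*exp(-qT) - K*exp(-rT)
C = 0.6114 + 53.06000000 - 45.75492605 = 7.9165


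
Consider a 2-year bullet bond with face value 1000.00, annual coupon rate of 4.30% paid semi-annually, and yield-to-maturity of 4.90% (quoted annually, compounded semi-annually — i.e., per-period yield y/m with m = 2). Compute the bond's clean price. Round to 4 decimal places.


Coupon per period c = face * coupon_rate / m = 21.500000
Periods per year m = 2; per-period yield y/m = 0.024500
Number of cashflows N = 4
Cashflows (t years, CF_t, discount factor 1/(1+y/m)^(m*t), PV):
  t = 0.5000: CF_t = 21.500000, DF = 0.976086, PV = 20.985847
  t = 1.0000: CF_t = 21.500000, DF = 0.952744, PV = 20.483989
  t = 1.5000: CF_t = 21.500000, DF = 0.929960, PV = 19.994133
  t = 2.0000: CF_t = 1021.500000, DF = 0.907721, PV = 927.236502
Price P = sum_t PV_t = 988.700471

Answer: Price = 988.7005


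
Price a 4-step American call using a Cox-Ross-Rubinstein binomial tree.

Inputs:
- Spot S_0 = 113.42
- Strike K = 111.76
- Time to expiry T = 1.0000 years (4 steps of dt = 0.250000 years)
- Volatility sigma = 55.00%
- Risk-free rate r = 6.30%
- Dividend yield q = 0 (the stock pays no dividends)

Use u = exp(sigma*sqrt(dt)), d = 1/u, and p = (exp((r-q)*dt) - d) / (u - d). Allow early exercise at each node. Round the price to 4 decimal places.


dt = T/N = 0.250000
u = exp(sigma*sqrt(dt)) = 1.316531; d = 1/u = 0.759572
p = (exp((r-q)*dt) - d) / (u - d) = 0.460182
Discount per step: exp(-r*dt) = 0.984373
Stock lattice S(k, i) with i counting down-moves:
  k=0: S(0,0) = 113.4200
  k=1: S(1,0) = 149.3209; S(1,1) = 86.1507
  k=2: S(2,0) = 196.5856; S(2,1) = 113.4200; S(2,2) = 65.4376
  k=3: S(3,0) = 258.8109; S(3,1) = 149.3209; S(3,2) = 86.1507; S(3,3) = 49.7046
  k=4: S(4,0) = 340.7325; S(4,1) = 196.5856; S(4,2) = 113.4200; S(4,3) = 65.4376; S(4,4) = 37.7542
Terminal payoffs V(N, i) = max(S_T - K, 0):
  V(4,0) = 228.972510; V(4,1) = 84.825557; V(4,2) = 1.660000; V(4,3) = 0.000000; V(4,4) = 0.000000
Backward induction: V(k, i) = exp(-r*dt) * [p * V(k+1, i) + (1-p) * V(k+1, i+1)]; then take max(V_cont, immediate exercise) for American.
  V(3,0) = exp(-r*dt) * [p*228.972510 + (1-p)*84.825557] = 148.797347; exercise = 147.050916; V(3,0) = max -> 148.797347
  V(3,1) = exp(-r*dt) * [p*84.825557 + (1-p)*1.660000] = 39.307340; exercise = 37.560909; V(3,1) = max -> 39.307340
  V(3,2) = exp(-r*dt) * [p*1.660000 + (1-p)*0.000000] = 0.751966; exercise = 0.000000; V(3,2) = max -> 0.751966
  V(3,3) = exp(-r*dt) * [p*0.000000 + (1-p)*0.000000] = 0.000000; exercise = 0.000000; V(3,3) = max -> 0.000000
  V(2,0) = exp(-r*dt) * [p*148.797347 + (1-p)*39.307340] = 88.291128; exercise = 84.825557; V(2,0) = max -> 88.291128
  V(2,1) = exp(-r*dt) * [p*39.307340 + (1-p)*0.751966] = 18.205467; exercise = 1.660000; V(2,1) = max -> 18.205467
  V(2,2) = exp(-r*dt) * [p*0.751966 + (1-p)*0.000000] = 0.340634; exercise = 0.000000; V(2,2) = max -> 0.340634
  V(1,0) = exp(-r*dt) * [p*88.291128 + (1-p)*18.205467] = 49.669177; exercise = 37.560909; V(1,0) = max -> 49.669177
  V(1,1) = exp(-r*dt) * [p*18.205467 + (1-p)*0.340634] = 8.427926; exercise = 0.000000; V(1,1) = max -> 8.427926
  V(0,0) = exp(-r*dt) * [p*49.669177 + (1-p)*8.427926] = 26.978157; exercise = 1.660000; V(0,0) = max -> 26.978157

Answer: Price = V(0,0) = 26.9782


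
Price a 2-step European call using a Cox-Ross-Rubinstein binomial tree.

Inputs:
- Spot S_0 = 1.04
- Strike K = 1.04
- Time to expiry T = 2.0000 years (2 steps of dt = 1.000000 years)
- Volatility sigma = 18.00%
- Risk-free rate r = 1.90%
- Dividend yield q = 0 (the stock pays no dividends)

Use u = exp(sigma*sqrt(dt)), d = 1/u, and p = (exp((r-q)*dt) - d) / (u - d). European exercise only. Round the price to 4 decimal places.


Answer: Price = V(0,0) = 0.1120

Derivation:
dt = T/N = 1.000000
u = exp(sigma*sqrt(dt)) = 1.197217; d = 1/u = 0.835270
p = (exp((r-q)*dt) - d) / (u - d) = 0.508117
Discount per step: exp(-r*dt) = 0.981179
Stock lattice S(k, i) with i counting down-moves:
  k=0: S(0,0) = 1.0400
  k=1: S(1,0) = 1.2451; S(1,1) = 0.8687
  k=2: S(2,0) = 1.4907; S(2,1) = 1.0400; S(2,2) = 0.7256
Terminal payoffs V(N, i) = max(S_T - K, 0):
  V(2,0) = 0.450663; V(2,1) = 0.000000; V(2,2) = 0.000000
Backward induction: V(k, i) = exp(-r*dt) * [p * V(k+1, i) + (1-p) * V(k+1, i+1)].
  V(1,0) = exp(-r*dt) * [p*0.450663 + (1-p)*0.000000] = 0.224680
  V(1,1) = exp(-r*dt) * [p*0.000000 + (1-p)*0.000000] = 0.000000
  V(0,0) = exp(-r*dt) * [p*0.224680 + (1-p)*0.000000] = 0.112015


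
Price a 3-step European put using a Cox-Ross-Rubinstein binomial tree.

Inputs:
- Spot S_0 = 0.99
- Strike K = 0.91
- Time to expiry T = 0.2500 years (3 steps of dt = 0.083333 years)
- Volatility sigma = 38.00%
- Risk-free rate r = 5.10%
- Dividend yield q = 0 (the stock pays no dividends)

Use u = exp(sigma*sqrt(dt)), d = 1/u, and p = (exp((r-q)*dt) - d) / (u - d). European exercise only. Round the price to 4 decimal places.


dt = T/N = 0.083333
u = exp(sigma*sqrt(dt)) = 1.115939; d = 1/u = 0.896106
p = (exp((r-q)*dt) - d) / (u - d) = 0.491977
Discount per step: exp(-r*dt) = 0.995759
Stock lattice S(k, i) with i counting down-moves:
  k=0: S(0,0) = 0.9900
  k=1: S(1,0) = 1.1048; S(1,1) = 0.8871
  k=2: S(2,0) = 1.2329; S(2,1) = 0.9900; S(2,2) = 0.7950
  k=3: S(3,0) = 1.3758; S(3,1) = 1.1048; S(3,2) = 0.8871; S(3,3) = 0.7124
Terminal payoffs V(N, i) = max(K - S_T, 0):
  V(3,0) = 0.000000; V(3,1) = 0.000000; V(3,2) = 0.022855; V(3,3) = 0.197617
Backward induction: V(k, i) = exp(-r*dt) * [p * V(k+1, i) + (1-p) * V(k+1, i+1)].
  V(2,0) = exp(-r*dt) * [p*0.000000 + (1-p)*0.000000] = 0.000000
  V(2,1) = exp(-r*dt) * [p*0.000000 + (1-p)*0.022855] = 0.011562
  V(2,2) = exp(-r*dt) * [p*0.022855 + (1-p)*0.197617] = 0.111165
  V(1,0) = exp(-r*dt) * [p*0.000000 + (1-p)*0.011562] = 0.005849
  V(1,1) = exp(-r*dt) * [p*0.011562 + (1-p)*0.111165] = 0.061899
  V(0,0) = exp(-r*dt) * [p*0.005849 + (1-p)*0.061899] = 0.034178

Answer: Price = V(0,0) = 0.0342


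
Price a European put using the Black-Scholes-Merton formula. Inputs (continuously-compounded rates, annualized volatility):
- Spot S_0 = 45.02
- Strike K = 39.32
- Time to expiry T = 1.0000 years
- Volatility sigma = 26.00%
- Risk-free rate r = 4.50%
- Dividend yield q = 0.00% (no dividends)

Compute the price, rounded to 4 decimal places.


d1 = (ln(S/K) + (r - q + 0.5*sigma^2) * T) / (sigma * sqrt(T)) = 0.82374439
d2 = d1 - sigma * sqrt(T) = 0.56374439
exp(-rT) = 0.95599748; exp(-qT) = 1.00000000
P = K * exp(-rT) * N(-d2) - S_0 * exp(-qT) * N(-d1)
N(-d1) = 0.20504241; N(-d2) = 0.28646405
P = 39.3200 * 0.95599748 * 0.28646405 - 45.0200 * 1.00000000 * 0.20504241 = 1.5371

Answer: Price = 1.5371


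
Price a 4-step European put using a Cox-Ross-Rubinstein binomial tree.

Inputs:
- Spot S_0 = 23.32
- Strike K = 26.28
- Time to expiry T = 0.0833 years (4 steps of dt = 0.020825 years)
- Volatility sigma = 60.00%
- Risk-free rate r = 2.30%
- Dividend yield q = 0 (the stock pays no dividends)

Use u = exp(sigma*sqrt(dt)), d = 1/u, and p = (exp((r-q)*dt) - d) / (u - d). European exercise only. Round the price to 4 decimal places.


dt = T/N = 0.020825
u = exp(sigma*sqrt(dt)) = 1.090444; d = 1/u = 0.917057
p = (exp((r-q)*dt) - d) / (u - d) = 0.481130
Discount per step: exp(-r*dt) = 0.999521
Stock lattice S(k, i) with i counting down-moves:
  k=0: S(0,0) = 23.3200
  k=1: S(1,0) = 25.4292; S(1,1) = 21.3858
  k=2: S(2,0) = 27.7291; S(2,1) = 23.3200; S(2,2) = 19.6120
  k=3: S(3,0) = 30.2370; S(3,1) = 25.4292; S(3,2) = 21.3858; S(3,3) = 17.9853
  k=4: S(4,0) = 32.9718; S(4,1) = 27.7291; S(4,2) = 23.3200; S(4,3) = 19.6120; S(4,4) = 16.4936
Terminal payoffs V(N, i) = max(K - S_T, 0):
  V(4,0) = 0.000000; V(4,1) = 0.000000; V(4,2) = 2.960000; V(4,3) = 6.668014; V(4,4) = 9.786432
Backward induction: V(k, i) = exp(-r*dt) * [p * V(k+1, i) + (1-p) * V(k+1, i+1)].
  V(3,0) = exp(-r*dt) * [p*0.000000 + (1-p)*0.000000] = 0.000000
  V(3,1) = exp(-r*dt) * [p*0.000000 + (1-p)*2.960000] = 1.535119
  V(3,2) = exp(-r*dt) * [p*2.960000 + (1-p)*6.668014] = 4.881637
  V(3,3) = exp(-r*dt) * [p*6.668014 + (1-p)*9.786432] = 8.282098
  V(2,0) = exp(-r*dt) * [p*0.000000 + (1-p)*1.535119] = 0.796145
  V(2,1) = exp(-r*dt) * [p*1.535119 + (1-p)*4.881637] = 3.269959
  V(2,2) = exp(-r*dt) * [p*4.881637 + (1-p)*8.282098] = 6.642851
  V(1,0) = exp(-r*dt) * [p*0.796145 + (1-p)*3.269959] = 2.078736
  V(1,1) = exp(-r*dt) * [p*3.269959 + (1-p)*6.642851] = 5.017646
  V(0,0) = exp(-r*dt) * [p*2.078736 + (1-p)*5.017646] = 3.601922

Answer: Price = V(0,0) = 3.6019


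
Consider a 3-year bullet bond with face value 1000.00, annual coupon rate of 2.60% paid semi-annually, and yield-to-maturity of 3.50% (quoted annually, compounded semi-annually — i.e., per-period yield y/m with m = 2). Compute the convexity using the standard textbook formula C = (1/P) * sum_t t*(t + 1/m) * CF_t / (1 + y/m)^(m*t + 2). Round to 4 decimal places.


Coupon per period c = face * coupon_rate / m = 13.000000
Periods per year m = 2; per-period yield y/m = 0.017500
Number of cashflows N = 6
Cashflows (t years, CF_t, discount factor 1/(1+y/m)^(m*t), PV):
  t = 0.5000: CF_t = 13.000000, DF = 0.982801, PV = 12.776413
  t = 1.0000: CF_t = 13.000000, DF = 0.965898, PV = 12.556671
  t = 1.5000: CF_t = 13.000000, DF = 0.949285, PV = 12.340709
  t = 2.0000: CF_t = 13.000000, DF = 0.932959, PV = 12.128461
  t = 2.5000: CF_t = 13.000000, DF = 0.916913, PV = 11.919863
  t = 3.0000: CF_t = 1013.000000, DF = 0.901143, PV = 912.857395
Price P = sum_t PV_t = 974.579511
Convexity numerator sum_t t*(t + 1/m) * CF_t / (1+y/m)^(m*t + 2):
  t = 0.5000: term = 6.170354
  t = 1.0000: term = 18.192691
  t = 1.5000: term = 35.759589
  t = 2.0000: term = 58.574265
  t = 2.5000: term = 86.350268
  t = 3.0000: term = 9258.132697
Convexity = (1/P) * sum = 9463.179865 / 974.579511 = 9.710013

Answer: Convexity = 9.7100


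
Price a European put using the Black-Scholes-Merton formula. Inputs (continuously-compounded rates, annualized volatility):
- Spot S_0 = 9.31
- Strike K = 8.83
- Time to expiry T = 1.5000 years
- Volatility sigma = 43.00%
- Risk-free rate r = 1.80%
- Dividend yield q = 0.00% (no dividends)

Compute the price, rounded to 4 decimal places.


d1 = (ln(S/K) + (r - q + 0.5*sigma^2) * T) / (sigma * sqrt(T)) = 0.41510131
d2 = d1 - sigma * sqrt(T) = -0.11153898
exp(-rT) = 0.97336124; exp(-qT) = 1.00000000
P = K * exp(-rT) * N(-d2) - S_0 * exp(-qT) * N(-d1)
N(-d1) = 0.33903387; N(-d2) = 0.54440552
P = 8.8300 * 0.97336124 * 0.54440552 - 9.3100 * 1.00000000 * 0.33903387 = 1.5226

Answer: Price = 1.5226


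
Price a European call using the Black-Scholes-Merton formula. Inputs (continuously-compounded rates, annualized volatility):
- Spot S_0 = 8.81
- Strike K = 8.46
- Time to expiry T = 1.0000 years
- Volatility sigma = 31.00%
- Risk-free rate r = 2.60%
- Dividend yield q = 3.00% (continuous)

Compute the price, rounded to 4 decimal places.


d1 = (ln(S/K) + (r - q + 0.5*sigma^2) * T) / (sigma * sqrt(T)) = 0.27286538
d2 = d1 - sigma * sqrt(T) = -0.03713462
exp(-rT) = 0.97433509; exp(-qT) = 0.97044553
C = S_0 * exp(-qT) * N(d1) - K * exp(-rT) * N(d2)
N(d1) = 0.60752165; N(d2) = 0.48518883
C = 8.8100 * 0.97044553 * 0.60752165 - 8.4600 * 0.97433509 * 0.48518883 = 1.1947

Answer: Price = 1.1947


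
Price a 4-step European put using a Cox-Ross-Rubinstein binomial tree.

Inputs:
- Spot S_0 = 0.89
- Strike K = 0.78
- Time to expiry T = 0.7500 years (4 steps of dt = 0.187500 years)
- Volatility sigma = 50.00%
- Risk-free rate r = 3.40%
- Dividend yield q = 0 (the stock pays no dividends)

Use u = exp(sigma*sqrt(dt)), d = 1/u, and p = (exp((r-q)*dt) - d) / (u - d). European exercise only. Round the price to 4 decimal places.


dt = T/N = 0.187500
u = exp(sigma*sqrt(dt)) = 1.241731; d = 1/u = 0.805327
p = (exp((r-q)*dt) - d) / (u - d) = 0.460739
Discount per step: exp(-r*dt) = 0.993645
Stock lattice S(k, i) with i counting down-moves:
  k=0: S(0,0) = 0.8900
  k=1: S(1,0) = 1.1051; S(1,1) = 0.7167
  k=2: S(2,0) = 1.3723; S(2,1) = 0.8900; S(2,2) = 0.5772
  k=3: S(3,0) = 1.7040; S(3,1) = 1.1051; S(3,2) = 0.7167; S(3,3) = 0.4648
  k=4: S(4,0) = 2.1159; S(4,1) = 1.3723; S(4,2) = 0.8900; S(4,3) = 0.5772; S(4,4) = 0.3744
Terminal payoffs V(N, i) = max(K - S_T, 0):
  V(4,0) = 0.000000; V(4,1) = 0.000000; V(4,2) = 0.000000; V(4,3) = 0.202788; V(4,4) = 0.405648
Backward induction: V(k, i) = exp(-r*dt) * [p * V(k+1, i) + (1-p) * V(k+1, i+1)].
  V(3,0) = exp(-r*dt) * [p*0.000000 + (1-p)*0.000000] = 0.000000
  V(3,1) = exp(-r*dt) * [p*0.000000 + (1-p)*0.000000] = 0.000000
  V(3,2) = exp(-r*dt) * [p*0.000000 + (1-p)*0.202788] = 0.108661
  V(3,3) = exp(-r*dt) * [p*0.202788 + (1-p)*0.405648] = 0.310199
  V(2,0) = exp(-r*dt) * [p*0.000000 + (1-p)*0.000000] = 0.000000
  V(2,1) = exp(-r*dt) * [p*0.000000 + (1-p)*0.108661] = 0.058224
  V(2,2) = exp(-r*dt) * [p*0.108661 + (1-p)*0.310199] = 0.215962
  V(1,0) = exp(-r*dt) * [p*0.000000 + (1-p)*0.058224] = 0.031199
  V(1,1) = exp(-r*dt) * [p*0.058224 + (1-p)*0.215962] = 0.142375
  V(0,0) = exp(-r*dt) * [p*0.031199 + (1-p)*0.142375] = 0.090573

Answer: Price = V(0,0) = 0.0906


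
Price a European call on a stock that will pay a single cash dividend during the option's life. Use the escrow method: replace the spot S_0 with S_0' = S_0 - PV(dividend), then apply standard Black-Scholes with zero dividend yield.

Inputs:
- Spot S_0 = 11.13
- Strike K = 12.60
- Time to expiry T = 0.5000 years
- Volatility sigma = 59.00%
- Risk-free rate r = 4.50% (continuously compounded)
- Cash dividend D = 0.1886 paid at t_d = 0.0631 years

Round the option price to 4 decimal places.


Answer: Price = 1.3089

Derivation:
PV(D) = D * exp(-r * t_d) = 0.1886 * 0.99716453 = 0.18806523
S_0' = S_0 - PV(D) = 11.1300 - 0.18806523 = 10.94193477
d1 = (ln(S_0'/K) + (r + sigma^2/2)*T) / (sigma*sqrt(T)) = -0.07567044
d2 = d1 - sigma*sqrt(T) = -0.49286345
exp(-rT) = 0.97775124
N(d1) = 0.46984065; N(d2) = 0.31105454
C = S_0' * N(d1) - K * exp(-rT) * N(d2) = 10.94193477 * 0.46984065 - 12.6000 * 0.97775124 * 0.31105454 = 1.3089


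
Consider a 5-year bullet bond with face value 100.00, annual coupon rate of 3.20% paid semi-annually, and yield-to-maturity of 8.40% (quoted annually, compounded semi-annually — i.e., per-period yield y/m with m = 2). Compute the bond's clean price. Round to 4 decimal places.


Coupon per period c = face * coupon_rate / m = 1.600000
Periods per year m = 2; per-period yield y/m = 0.042000
Number of cashflows N = 10
Cashflows (t years, CF_t, discount factor 1/(1+y/m)^(m*t), PV):
  t = 0.5000: CF_t = 1.600000, DF = 0.959693, PV = 1.535509
  t = 1.0000: CF_t = 1.600000, DF = 0.921010, PV = 1.473617
  t = 1.5000: CF_t = 1.600000, DF = 0.883887, PV = 1.414220
  t = 2.0000: CF_t = 1.600000, DF = 0.848260, PV = 1.357216
  t = 2.5000: CF_t = 1.600000, DF = 0.814069, PV = 1.302511
  t = 3.0000: CF_t = 1.600000, DF = 0.781257, PV = 1.250011
  t = 3.5000: CF_t = 1.600000, DF = 0.749766, PV = 1.199626
  t = 4.0000: CF_t = 1.600000, DF = 0.719545, PV = 1.151273
  t = 4.5000: CF_t = 1.600000, DF = 0.690543, PV = 1.104868
  t = 5.0000: CF_t = 101.600000, DF = 0.662709, PV = 67.331225
Price P = sum_t PV_t = 79.120075

Answer: Price = 79.1201


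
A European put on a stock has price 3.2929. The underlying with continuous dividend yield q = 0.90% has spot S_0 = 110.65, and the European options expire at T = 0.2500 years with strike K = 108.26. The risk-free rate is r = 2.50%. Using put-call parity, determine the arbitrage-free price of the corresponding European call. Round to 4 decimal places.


Put-call parity: C - P = S_0 * exp(-qT) - K * exp(-rT).
S_0 * exp(-qT) = 110.6500 * 0.99775253 = 110.40131737
K * exp(-rT) = 108.2600 * 0.99376949 = 107.58548505
C = P + S*exp(-qT) - K*exp(-rT)
C = 3.2929 + 110.40131737 - 107.58548505 = 6.1087

Answer: Call price = 6.1087


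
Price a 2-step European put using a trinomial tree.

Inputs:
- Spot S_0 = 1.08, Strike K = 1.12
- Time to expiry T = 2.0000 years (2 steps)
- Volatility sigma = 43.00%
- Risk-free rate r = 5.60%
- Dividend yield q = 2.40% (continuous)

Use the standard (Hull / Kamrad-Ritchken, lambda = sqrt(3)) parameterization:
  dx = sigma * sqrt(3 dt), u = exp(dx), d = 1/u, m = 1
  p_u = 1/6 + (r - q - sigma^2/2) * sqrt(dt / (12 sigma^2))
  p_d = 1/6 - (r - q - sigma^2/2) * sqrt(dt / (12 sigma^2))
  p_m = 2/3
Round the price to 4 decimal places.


dt = T/N = 1.000000; dx = sigma*sqrt(3*dt) = 0.744782
u = exp(dx) = 2.105982; d = 1/u = 0.474838
p_u = 0.126084, p_m = 0.666667, p_d = 0.207249
Discount per step: exp(-r*dt) = 0.945539
Stock lattice S(k, j) with j the centered position index:
  k=0: S(0,+0) = 1.0800
  k=1: S(1,-1) = 0.5128; S(1,+0) = 1.0800; S(1,+1) = 2.2745
  k=2: S(2,-2) = 0.2435; S(2,-1) = 0.5128; S(2,+0) = 1.0800; S(2,+1) = 2.2745; S(2,+2) = 4.7900
Terminal payoffs V(N, j) = max(K - S_T, 0):
  V(2,-2) = 0.876491; V(2,-1) = 0.607175; V(2,+0) = 0.040000; V(2,+1) = 0.000000; V(2,+2) = 0.000000
Backward induction: V(k, j) = exp(-r*dt) * [p_u * V(k+1, j+1) + p_m * V(k+1, j) + p_d * V(k+1, j-1)]
  V(1,-1) = exp(-r*dt) * [p_u*0.040000 + p_m*0.607175 + p_d*0.876491] = 0.559266
  V(1,+0) = exp(-r*dt) * [p_u*0.000000 + p_m*0.040000 + p_d*0.607175] = 0.144198
  V(1,+1) = exp(-r*dt) * [p_u*0.000000 + p_m*0.000000 + p_d*0.040000] = 0.007838
  V(0,+0) = exp(-r*dt) * [p_u*0.007838 + p_m*0.144198 + p_d*0.559266] = 0.201426

Answer: Price = V(0,0) = 0.2014


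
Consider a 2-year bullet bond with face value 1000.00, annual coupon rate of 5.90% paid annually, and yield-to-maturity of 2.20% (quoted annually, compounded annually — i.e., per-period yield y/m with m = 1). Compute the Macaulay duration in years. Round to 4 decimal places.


Answer: Macaulay duration = 1.9461 years

Derivation:
Coupon per period c = face * coupon_rate / m = 59.000000
Periods per year m = 1; per-period yield y/m = 0.022000
Number of cashflows N = 2
Cashflows (t years, CF_t, discount factor 1/(1+y/m)^(m*t), PV):
  t = 1.0000: CF_t = 59.000000, DF = 0.978474, PV = 57.729941
  t = 2.0000: CF_t = 1059.000000, DF = 0.957411, PV = 1013.897772
Price P = sum_t PV_t = 1071.627713
Macaulay numerator sum_t t * PV_t:
  t * PV_t at t = 1.0000: 57.729941
  t * PV_t at t = 2.0000: 2027.795543
Macaulay duration D = (sum_t t * PV_t) / P = 2085.525484 / 1071.627713 = 1.946129


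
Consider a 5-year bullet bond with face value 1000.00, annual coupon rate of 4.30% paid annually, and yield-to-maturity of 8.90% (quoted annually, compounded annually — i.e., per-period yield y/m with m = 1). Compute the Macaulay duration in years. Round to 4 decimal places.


Answer: Macaulay duration = 4.5566 years

Derivation:
Coupon per period c = face * coupon_rate / m = 43.000000
Periods per year m = 1; per-period yield y/m = 0.089000
Number of cashflows N = 5
Cashflows (t years, CF_t, discount factor 1/(1+y/m)^(m*t), PV):
  t = 1.0000: CF_t = 43.000000, DF = 0.918274, PV = 39.485767
  t = 2.0000: CF_t = 43.000000, DF = 0.843226, PV = 36.258739
  t = 3.0000: CF_t = 43.000000, DF = 0.774313, PV = 33.295444
  t = 4.0000: CF_t = 43.000000, DF = 0.711031, PV = 30.574329
  t = 5.0000: CF_t = 1043.000000, DF = 0.652921, PV = 680.996547
Price P = sum_t PV_t = 820.610826
Macaulay numerator sum_t t * PV_t:
  t * PV_t at t = 1.0000: 39.485767
  t * PV_t at t = 2.0000: 72.517478
  t * PV_t at t = 3.0000: 99.886333
  t * PV_t at t = 4.0000: 122.297317
  t * PV_t at t = 5.0000: 3404.982734
Macaulay duration D = (sum_t t * PV_t) / P = 3739.169628 / 820.610826 = 4.556569


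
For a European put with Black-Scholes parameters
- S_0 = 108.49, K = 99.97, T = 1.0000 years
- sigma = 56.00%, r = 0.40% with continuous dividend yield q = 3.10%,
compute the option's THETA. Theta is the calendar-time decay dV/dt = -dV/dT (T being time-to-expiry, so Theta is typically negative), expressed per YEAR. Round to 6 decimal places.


d1 = 0.3778354676; d2 = -0.1821645324
phi(d1) = 0.3714584171; exp(-qT) = 0.9694755731; exp(-rT) = 0.9960079893
Theta = -S*exp(-qT)*phi(d1)*sigma/(2*sqrt(T)) + r*K*exp(-rT)*N(-d2) - q*S*exp(-qT)*N(-d1)
N(-d1) = 0.3527764120; N(-d2) = 0.5722731969; sqrt(T) = 1.0000000000
Term 1 = -108.4900 * 0.9694755731 * 0.3714584171 * 0.5600 / (2 * 1.0000000000) = -10.9394330659
Term 2 = 0.0040 * 99.9700 * 0.9960079893 * 0.5722731969 = 0.2279270718
Term 3 = -0.0310 * 108.4900 * 0.9694755731 * 0.3527764120 = -1.1502382696
Theta = -10.9394330659 + (0.2279270718) + (-1.1502382696) = -11.861744

Answer: Theta = -11.861744


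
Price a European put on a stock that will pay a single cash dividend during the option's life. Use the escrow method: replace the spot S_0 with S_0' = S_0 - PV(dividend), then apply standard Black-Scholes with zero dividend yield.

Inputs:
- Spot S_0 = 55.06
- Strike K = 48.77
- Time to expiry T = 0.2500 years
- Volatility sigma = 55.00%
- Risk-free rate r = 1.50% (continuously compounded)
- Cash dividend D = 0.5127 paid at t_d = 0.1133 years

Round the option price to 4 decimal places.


PV(D) = D * exp(-r * t_d) = 0.5127 * 0.99830194 = 0.51182941
S_0' = S_0 - PV(D) = 55.0600 - 0.51182941 = 54.54817059
d1 = (ln(S_0'/K) + (r + sigma^2/2)*T) / (sigma*sqrt(T)) = 0.55829566
d2 = d1 - sigma*sqrt(T) = 0.28329566
exp(-rT) = 0.99625702
N(-d1) = 0.28832126; N(-d2) = 0.38847510
P = K * exp(-rT) * N(-d2) - S_0' * N(-d1) = 48.7700 * 0.99625702 * 0.38847510 - 54.54817059 * 0.28832126 = 3.1476

Answer: Price = 3.1476


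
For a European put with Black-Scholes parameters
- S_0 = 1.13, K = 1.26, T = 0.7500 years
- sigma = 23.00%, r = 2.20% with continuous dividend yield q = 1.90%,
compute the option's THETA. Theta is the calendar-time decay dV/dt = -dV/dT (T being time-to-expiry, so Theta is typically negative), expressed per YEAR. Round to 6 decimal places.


Answer: Theta = -0.047716

Derivation:
d1 = -0.4358070182; d2 = -0.6349928610
phi(d1) = 0.3628004169; exp(-qT) = 0.9858510507; exp(-rT) = 0.9836353794
Theta = -S*exp(-qT)*phi(d1)*sigma/(2*sqrt(T)) + r*K*exp(-rT)*N(-d2) - q*S*exp(-qT)*N(-d1)
N(-d1) = 0.6685116243; N(-d2) = 0.7372834645; sqrt(T) = 0.8660254038
Term 1 = -1.1300 * 0.9858510507 * 0.3628004169 * 0.2300 / (2 * 0.8660254038) = -0.0536691520
Term 2 = 0.0220 * 1.2600 * 0.9836353794 * 0.7372834645 = 0.0201030457
Term 3 = -0.0190 * 1.1300 * 0.9858510507 * 0.6685116243 = -0.0141498655
Theta = -0.0536691520 + (0.0201030457) + (-0.0141498655) = -0.047716


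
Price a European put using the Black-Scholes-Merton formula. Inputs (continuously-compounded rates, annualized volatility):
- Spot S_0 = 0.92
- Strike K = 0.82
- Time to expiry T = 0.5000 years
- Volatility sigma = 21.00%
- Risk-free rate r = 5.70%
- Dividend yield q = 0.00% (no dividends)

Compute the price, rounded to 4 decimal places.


d1 = (ln(S/K) + (r - q + 0.5*sigma^2) * T) / (sigma * sqrt(T)) = 1.04109237
d2 = d1 - sigma * sqrt(T) = 0.89259995
exp(-rT) = 0.97190229; exp(-qT) = 1.00000000
P = K * exp(-rT) * N(-d2) - S_0 * exp(-qT) * N(-d1)
N(-d1) = 0.14891634; N(-d2) = 0.18603572
P = 0.8200 * 0.97190229 * 0.18603572 - 0.9200 * 1.00000000 * 0.14891634 = 0.0113

Answer: Price = 0.0113


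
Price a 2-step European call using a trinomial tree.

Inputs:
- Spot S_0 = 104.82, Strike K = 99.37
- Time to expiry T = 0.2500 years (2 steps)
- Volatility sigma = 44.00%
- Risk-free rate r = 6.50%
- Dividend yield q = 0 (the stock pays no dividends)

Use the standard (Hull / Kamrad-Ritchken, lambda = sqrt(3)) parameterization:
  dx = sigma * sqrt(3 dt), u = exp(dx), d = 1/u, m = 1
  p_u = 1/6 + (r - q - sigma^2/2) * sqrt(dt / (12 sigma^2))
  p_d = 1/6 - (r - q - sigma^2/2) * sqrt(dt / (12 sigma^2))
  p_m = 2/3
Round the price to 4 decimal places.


Answer: Price = V(0,0) = 12.5974

Derivation:
dt = T/N = 0.125000; dx = sigma*sqrt(3*dt) = 0.269444
u = exp(dx) = 1.309236; d = 1/u = 0.763804
p_u = 0.159290, p_m = 0.666667, p_d = 0.174043
Discount per step: exp(-r*dt) = 0.991908
Stock lattice S(k, j) with j the centered position index:
  k=0: S(0,+0) = 104.8200
  k=1: S(1,-1) = 80.0620; S(1,+0) = 104.8200; S(1,+1) = 137.2341
  k=2: S(2,-2) = 61.1517; S(2,-1) = 80.0620; S(2,+0) = 104.8200; S(2,+1) = 137.2341; S(2,+2) = 179.6719
Terminal payoffs V(N, j) = max(S_T - K, 0):
  V(2,-2) = 0.000000; V(2,-1) = 0.000000; V(2,+0) = 5.450000; V(2,+1) = 37.864133; V(2,+2) = 80.301887
Backward induction: V(k, j) = exp(-r*dt) * [p_u * V(k+1, j+1) + p_m * V(k+1, j) + p_d * V(k+1, j-1)]
  V(1,-1) = exp(-r*dt) * [p_u*5.450000 + p_m*0.000000 + p_d*0.000000] = 0.861107
  V(1,+0) = exp(-r*dt) * [p_u*37.864133 + p_m*5.450000 + p_d*0.000000] = 9.586517
  V(1,+1) = exp(-r*dt) * [p_u*80.301887 + p_m*37.864133 + p_d*5.450000] = 38.667156
  V(0,+0) = exp(-r*dt) * [p_u*38.667156 + p_m*9.586517 + p_d*0.861107] = 12.597415


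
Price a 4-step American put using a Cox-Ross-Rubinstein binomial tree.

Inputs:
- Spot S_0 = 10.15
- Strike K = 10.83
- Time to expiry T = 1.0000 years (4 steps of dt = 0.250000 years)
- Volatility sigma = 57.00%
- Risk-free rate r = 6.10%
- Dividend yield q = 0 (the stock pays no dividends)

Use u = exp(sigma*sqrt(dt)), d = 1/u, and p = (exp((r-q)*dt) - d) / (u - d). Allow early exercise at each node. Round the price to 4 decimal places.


dt = T/N = 0.250000
u = exp(sigma*sqrt(dt)) = 1.329762; d = 1/u = 0.752014
p = (exp((r-q)*dt) - d) / (u - d) = 0.455826
Discount per step: exp(-r*dt) = 0.984866
Stock lattice S(k, i) with i counting down-moves:
  k=0: S(0,0) = 10.1500
  k=1: S(1,0) = 13.4971; S(1,1) = 7.6329
  k=2: S(2,0) = 17.9479; S(2,1) = 10.1500; S(2,2) = 5.7401
  k=3: S(3,0) = 23.8664; S(3,1) = 13.4971; S(3,2) = 7.6329; S(3,3) = 4.3166
  k=4: S(4,0) = 31.7367; S(4,1) = 17.9479; S(4,2) = 10.1500; S(4,3) = 5.7401; S(4,4) = 3.2462
Terminal payoffs V(N, i) = max(K - S_T, 0):
  V(4,0) = 0.000000; V(4,1) = 0.000000; V(4,2) = 0.680000; V(4,3) = 5.089917; V(4,4) = 7.583837
Backward induction: V(k, i) = exp(-r*dt) * [p * V(k+1, i) + (1-p) * V(k+1, i+1)]; then take max(V_cont, immediate exercise) for American.
  V(3,0) = exp(-r*dt) * [p*0.000000 + (1-p)*0.000000] = 0.000000; exercise = 0.000000; V(3,0) = max -> 0.000000
  V(3,1) = exp(-r*dt) * [p*0.000000 + (1-p)*0.680000] = 0.364438; exercise = 0.000000; V(3,1) = max -> 0.364438
  V(3,2) = exp(-r*dt) * [p*0.680000 + (1-p)*5.089917] = 3.033151; exercise = 3.197055; V(3,2) = max -> 3.197055
  V(3,3) = exp(-r*dt) * [p*5.089917 + (1-p)*7.583837] = 6.349471; exercise = 6.513376; V(3,3) = max -> 6.513376
  V(2,0) = exp(-r*dt) * [p*0.000000 + (1-p)*0.364438] = 0.195316; exercise = 0.000000; V(2,0) = max -> 0.195316
  V(2,1) = exp(-r*dt) * [p*0.364438 + (1-p)*3.197055] = 1.877030; exercise = 0.680000; V(2,1) = max -> 1.877030
  V(2,2) = exp(-r*dt) * [p*3.197055 + (1-p)*6.513376] = 4.926012; exercise = 5.089917; V(2,2) = max -> 5.089917
  V(1,0) = exp(-r*dt) * [p*0.195316 + (1-p)*1.877030] = 1.093654; exercise = 0.000000; V(1,0) = max -> 1.093654
  V(1,1) = exp(-r*dt) * [p*1.877030 + (1-p)*5.089917] = 3.570531; exercise = 3.197055; V(1,1) = max -> 3.570531
  V(0,0) = exp(-r*dt) * [p*1.093654 + (1-p)*3.570531] = 2.404555; exercise = 0.680000; V(0,0) = max -> 2.404555

Answer: Price = V(0,0) = 2.4046


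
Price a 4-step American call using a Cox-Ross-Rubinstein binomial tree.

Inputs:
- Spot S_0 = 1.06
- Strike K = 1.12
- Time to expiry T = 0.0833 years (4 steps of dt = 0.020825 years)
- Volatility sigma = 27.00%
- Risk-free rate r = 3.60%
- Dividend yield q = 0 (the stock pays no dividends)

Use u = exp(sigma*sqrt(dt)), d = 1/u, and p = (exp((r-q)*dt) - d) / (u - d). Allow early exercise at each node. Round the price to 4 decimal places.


Answer: Price = V(0,0) = 0.0138

Derivation:
dt = T/N = 0.020825
u = exp(sigma*sqrt(dt)) = 1.039732; d = 1/u = 0.961786
p = (exp((r-q)*dt) - d) / (u - d) = 0.499882
Discount per step: exp(-r*dt) = 0.999251
Stock lattice S(k, i) with i counting down-moves:
  k=0: S(0,0) = 1.0600
  k=1: S(1,0) = 1.1021; S(1,1) = 1.0195
  k=2: S(2,0) = 1.1459; S(2,1) = 1.0600; S(2,2) = 0.9805
  k=3: S(3,0) = 1.1914; S(3,1) = 1.1021; S(3,2) = 1.0195; S(3,3) = 0.9431
  k=4: S(4,0) = 1.2388; S(4,1) = 1.1459; S(4,2) = 1.0600; S(4,3) = 0.9805; S(4,4) = 0.9070
Terminal payoffs V(N, i) = max(S_T - K, 0):
  V(4,0) = 0.118774; V(4,1) = 0.025906; V(4,2) = 0.000000; V(4,3) = 0.000000; V(4,4) = 0.000000
Backward induction: V(k, i) = exp(-r*dt) * [p * V(k+1, i) + (1-p) * V(k+1, i+1)]; then take max(V_cont, immediate exercise) for American.
  V(3,0) = exp(-r*dt) * [p*0.118774 + (1-p)*0.025906] = 0.072275; exercise = 0.071436; V(3,0) = max -> 0.072275
  V(3,1) = exp(-r*dt) * [p*0.025906 + (1-p)*0.000000] = 0.012940; exercise = 0.000000; V(3,1) = max -> 0.012940
  V(3,2) = exp(-r*dt) * [p*0.000000 + (1-p)*0.000000] = 0.000000; exercise = 0.000000; V(3,2) = max -> 0.000000
  V(3,3) = exp(-r*dt) * [p*0.000000 + (1-p)*0.000000] = 0.000000; exercise = 0.000000; V(3,3) = max -> 0.000000
  V(2,0) = exp(-r*dt) * [p*0.072275 + (1-p)*0.012940] = 0.042569; exercise = 0.025906; V(2,0) = max -> 0.042569
  V(2,1) = exp(-r*dt) * [p*0.012940 + (1-p)*0.000000] = 0.006464; exercise = 0.000000; V(2,1) = max -> 0.006464
  V(2,2) = exp(-r*dt) * [p*0.000000 + (1-p)*0.000000] = 0.000000; exercise = 0.000000; V(2,2) = max -> 0.000000
  V(1,0) = exp(-r*dt) * [p*0.042569 + (1-p)*0.006464] = 0.024494; exercise = 0.000000; V(1,0) = max -> 0.024494
  V(1,1) = exp(-r*dt) * [p*0.006464 + (1-p)*0.000000] = 0.003229; exercise = 0.000000; V(1,1) = max -> 0.003229
  V(0,0) = exp(-r*dt) * [p*0.024494 + (1-p)*0.003229] = 0.013848; exercise = 0.000000; V(0,0) = max -> 0.013848


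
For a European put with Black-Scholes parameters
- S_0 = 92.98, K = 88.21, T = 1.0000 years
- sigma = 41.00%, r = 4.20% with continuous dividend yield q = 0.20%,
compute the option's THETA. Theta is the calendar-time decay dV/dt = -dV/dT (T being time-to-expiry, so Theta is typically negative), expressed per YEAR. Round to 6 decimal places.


Answer: Theta = -5.231247

Derivation:
d1 = 0.4310099536; d2 = 0.0210099536
phi(d1) = 0.3635554957; exp(-qT) = 0.9980019987; exp(-rT) = 0.9588697806
Theta = -S*exp(-qT)*phi(d1)*sigma/(2*sqrt(T)) + r*K*exp(-rT)*N(-d2) - q*S*exp(-qT)*N(-d1)
N(-d1) = 0.3332305665; N(-d2) = 0.4916188578; sqrt(T) = 1.0000000000
Term 1 = -92.9800 * 0.9980019987 * 0.3635554957 * 0.4100 / (2 * 1.0000000000) = -6.9158494085
Term 2 = 0.0420 * 88.2100 * 0.9588697806 * 0.4916188578 = 1.7464464660
Term 3 = -0.0020 * 92.9800 * 0.9980019987 * 0.3332305665 = -0.0618437449
Theta = -6.9158494085 + (1.7464464660) + (-0.0618437449) = -5.231247


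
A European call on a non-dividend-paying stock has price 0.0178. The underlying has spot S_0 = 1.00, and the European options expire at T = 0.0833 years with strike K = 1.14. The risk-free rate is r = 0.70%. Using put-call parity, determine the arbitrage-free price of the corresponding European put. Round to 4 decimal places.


Put-call parity: C - P = S_0 * exp(-qT) - K * exp(-rT).
S_0 * exp(-qT) = 1.0000 * 1.00000000 = 1.00000000
K * exp(-rT) = 1.1400 * 0.99941707 = 1.13933546
P = C - S*exp(-qT) + K*exp(-rT)
P = 0.0178 - 1.00000000 + 1.13933546 = 0.1571

Answer: Put price = 0.1571


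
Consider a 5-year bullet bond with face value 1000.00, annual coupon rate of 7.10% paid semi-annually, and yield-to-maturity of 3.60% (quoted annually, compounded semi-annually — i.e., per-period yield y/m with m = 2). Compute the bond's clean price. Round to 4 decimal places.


Answer: Price = 1158.8529

Derivation:
Coupon per period c = face * coupon_rate / m = 35.500000
Periods per year m = 2; per-period yield y/m = 0.018000
Number of cashflows N = 10
Cashflows (t years, CF_t, discount factor 1/(1+y/m)^(m*t), PV):
  t = 0.5000: CF_t = 35.500000, DF = 0.982318, PV = 34.872299
  t = 1.0000: CF_t = 35.500000, DF = 0.964949, PV = 34.255696
  t = 1.5000: CF_t = 35.500000, DF = 0.947887, PV = 33.649996
  t = 2.0000: CF_t = 35.500000, DF = 0.931127, PV = 33.055006
  t = 2.5000: CF_t = 35.500000, DF = 0.914663, PV = 32.470536
  t = 3.0000: CF_t = 35.500000, DF = 0.898490, PV = 31.896401
  t = 3.5000: CF_t = 35.500000, DF = 0.882603, PV = 31.332418
  t = 4.0000: CF_t = 35.500000, DF = 0.866997, PV = 30.778406
  t = 4.5000: CF_t = 35.500000, DF = 0.851667, PV = 30.234191
  t = 5.0000: CF_t = 1035.500000, DF = 0.836608, PV = 866.307997
Price P = sum_t PV_t = 1158.852946


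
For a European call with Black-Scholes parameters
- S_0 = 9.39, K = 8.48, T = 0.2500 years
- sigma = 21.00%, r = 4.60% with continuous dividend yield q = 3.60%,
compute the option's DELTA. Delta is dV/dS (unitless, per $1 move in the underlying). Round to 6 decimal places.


Answer: Delta = 0.844839

Derivation:
d1 = 1.0471175563; d2 = 0.9421175563
phi(d1) = 0.2305779902; exp(-qT) = 0.9910403788; exp(-rT) = 0.9885658722
N(d1) = 0.8524773185
Delta = exp(-qT) * N(d1) = 0.9910403788 * 0.8524773185 = 0.844839
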